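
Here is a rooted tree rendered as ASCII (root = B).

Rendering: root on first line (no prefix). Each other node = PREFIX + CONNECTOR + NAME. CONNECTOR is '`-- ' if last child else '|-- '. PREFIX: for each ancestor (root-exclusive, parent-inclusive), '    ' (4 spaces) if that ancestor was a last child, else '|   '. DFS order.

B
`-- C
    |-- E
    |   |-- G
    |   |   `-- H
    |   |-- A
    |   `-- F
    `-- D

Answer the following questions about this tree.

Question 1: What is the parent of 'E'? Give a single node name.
Answer: C

Derivation:
Scan adjacency: E appears as child of C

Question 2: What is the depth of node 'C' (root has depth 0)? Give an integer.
Path from root to C: B -> C
Depth = number of edges = 1

Answer: 1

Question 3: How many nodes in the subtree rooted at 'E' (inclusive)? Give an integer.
Subtree rooted at E contains: A, E, F, G, H
Count = 5

Answer: 5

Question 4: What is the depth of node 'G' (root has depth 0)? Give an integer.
Answer: 3

Derivation:
Path from root to G: B -> C -> E -> G
Depth = number of edges = 3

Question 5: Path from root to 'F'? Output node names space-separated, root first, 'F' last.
Answer: B C E F

Derivation:
Walk down from root: B -> C -> E -> F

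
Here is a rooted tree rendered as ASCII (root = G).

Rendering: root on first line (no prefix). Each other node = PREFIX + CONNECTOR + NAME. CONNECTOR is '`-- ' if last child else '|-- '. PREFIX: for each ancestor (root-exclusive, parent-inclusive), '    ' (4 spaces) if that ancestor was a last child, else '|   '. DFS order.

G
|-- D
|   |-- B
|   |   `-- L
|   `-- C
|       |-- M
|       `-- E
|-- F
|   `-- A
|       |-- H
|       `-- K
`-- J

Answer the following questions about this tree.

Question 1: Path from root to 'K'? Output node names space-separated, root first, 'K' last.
Walk down from root: G -> F -> A -> K

Answer: G F A K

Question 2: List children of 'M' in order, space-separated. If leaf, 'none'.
Answer: none

Derivation:
Node M's children (from adjacency): (leaf)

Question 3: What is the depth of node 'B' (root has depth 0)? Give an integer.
Path from root to B: G -> D -> B
Depth = number of edges = 2

Answer: 2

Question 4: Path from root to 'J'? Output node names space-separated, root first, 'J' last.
Walk down from root: G -> J

Answer: G J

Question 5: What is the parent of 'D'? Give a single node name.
Answer: G

Derivation:
Scan adjacency: D appears as child of G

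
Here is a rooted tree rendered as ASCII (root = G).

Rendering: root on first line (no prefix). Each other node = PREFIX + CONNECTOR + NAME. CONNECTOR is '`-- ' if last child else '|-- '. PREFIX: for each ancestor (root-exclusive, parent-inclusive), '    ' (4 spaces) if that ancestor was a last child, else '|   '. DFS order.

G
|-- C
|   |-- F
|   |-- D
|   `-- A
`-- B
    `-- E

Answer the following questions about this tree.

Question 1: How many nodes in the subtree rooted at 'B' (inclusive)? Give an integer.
Subtree rooted at B contains: B, E
Count = 2

Answer: 2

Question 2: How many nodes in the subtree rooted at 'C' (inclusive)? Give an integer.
Subtree rooted at C contains: A, C, D, F
Count = 4

Answer: 4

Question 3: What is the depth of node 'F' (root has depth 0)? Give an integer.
Answer: 2

Derivation:
Path from root to F: G -> C -> F
Depth = number of edges = 2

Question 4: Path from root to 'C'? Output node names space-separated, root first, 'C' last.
Walk down from root: G -> C

Answer: G C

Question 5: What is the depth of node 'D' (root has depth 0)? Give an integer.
Answer: 2

Derivation:
Path from root to D: G -> C -> D
Depth = number of edges = 2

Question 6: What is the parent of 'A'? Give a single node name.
Answer: C

Derivation:
Scan adjacency: A appears as child of C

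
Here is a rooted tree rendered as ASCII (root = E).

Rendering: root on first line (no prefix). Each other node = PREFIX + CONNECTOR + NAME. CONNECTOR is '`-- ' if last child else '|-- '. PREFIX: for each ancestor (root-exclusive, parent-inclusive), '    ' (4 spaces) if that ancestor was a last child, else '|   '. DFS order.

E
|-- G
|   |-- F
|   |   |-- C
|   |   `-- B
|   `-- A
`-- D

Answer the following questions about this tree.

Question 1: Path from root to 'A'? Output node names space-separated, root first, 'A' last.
Answer: E G A

Derivation:
Walk down from root: E -> G -> A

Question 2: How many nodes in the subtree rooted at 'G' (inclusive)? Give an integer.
Subtree rooted at G contains: A, B, C, F, G
Count = 5

Answer: 5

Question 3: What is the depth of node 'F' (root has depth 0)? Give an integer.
Answer: 2

Derivation:
Path from root to F: E -> G -> F
Depth = number of edges = 2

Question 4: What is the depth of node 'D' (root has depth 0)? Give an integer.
Answer: 1

Derivation:
Path from root to D: E -> D
Depth = number of edges = 1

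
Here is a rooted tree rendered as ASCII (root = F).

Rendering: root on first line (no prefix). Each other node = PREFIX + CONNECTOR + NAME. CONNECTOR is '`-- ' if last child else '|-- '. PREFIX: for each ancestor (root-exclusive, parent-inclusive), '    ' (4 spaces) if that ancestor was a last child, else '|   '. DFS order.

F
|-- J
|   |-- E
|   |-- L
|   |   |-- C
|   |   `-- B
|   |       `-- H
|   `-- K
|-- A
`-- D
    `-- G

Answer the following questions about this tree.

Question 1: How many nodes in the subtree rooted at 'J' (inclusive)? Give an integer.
Answer: 7

Derivation:
Subtree rooted at J contains: B, C, E, H, J, K, L
Count = 7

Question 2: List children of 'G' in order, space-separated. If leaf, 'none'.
Node G's children (from adjacency): (leaf)

Answer: none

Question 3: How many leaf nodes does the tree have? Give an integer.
Answer: 6

Derivation:
Leaves (nodes with no children): A, C, E, G, H, K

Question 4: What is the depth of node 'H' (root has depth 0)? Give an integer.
Answer: 4

Derivation:
Path from root to H: F -> J -> L -> B -> H
Depth = number of edges = 4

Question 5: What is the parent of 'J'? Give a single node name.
Scan adjacency: J appears as child of F

Answer: F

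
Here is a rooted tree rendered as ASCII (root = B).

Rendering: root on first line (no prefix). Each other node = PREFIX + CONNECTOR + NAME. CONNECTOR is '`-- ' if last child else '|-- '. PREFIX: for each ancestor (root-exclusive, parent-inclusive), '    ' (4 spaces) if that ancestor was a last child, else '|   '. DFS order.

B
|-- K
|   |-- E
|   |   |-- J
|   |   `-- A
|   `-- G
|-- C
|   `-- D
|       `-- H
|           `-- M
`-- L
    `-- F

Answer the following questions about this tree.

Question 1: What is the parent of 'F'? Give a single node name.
Answer: L

Derivation:
Scan adjacency: F appears as child of L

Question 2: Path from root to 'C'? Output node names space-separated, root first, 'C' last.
Answer: B C

Derivation:
Walk down from root: B -> C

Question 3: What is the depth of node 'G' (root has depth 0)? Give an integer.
Path from root to G: B -> K -> G
Depth = number of edges = 2

Answer: 2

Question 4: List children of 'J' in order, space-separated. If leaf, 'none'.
Answer: none

Derivation:
Node J's children (from adjacency): (leaf)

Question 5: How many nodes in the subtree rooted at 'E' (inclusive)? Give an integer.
Answer: 3

Derivation:
Subtree rooted at E contains: A, E, J
Count = 3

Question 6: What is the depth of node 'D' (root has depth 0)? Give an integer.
Answer: 2

Derivation:
Path from root to D: B -> C -> D
Depth = number of edges = 2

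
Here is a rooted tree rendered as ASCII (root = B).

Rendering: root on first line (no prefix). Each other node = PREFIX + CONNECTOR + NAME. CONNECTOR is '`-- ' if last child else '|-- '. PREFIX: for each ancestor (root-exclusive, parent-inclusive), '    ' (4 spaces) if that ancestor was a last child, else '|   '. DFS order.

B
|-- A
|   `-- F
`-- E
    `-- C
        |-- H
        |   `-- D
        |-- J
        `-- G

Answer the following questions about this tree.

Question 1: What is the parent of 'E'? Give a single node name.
Scan adjacency: E appears as child of B

Answer: B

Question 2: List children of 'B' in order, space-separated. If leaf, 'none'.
Answer: A E

Derivation:
Node B's children (from adjacency): A, E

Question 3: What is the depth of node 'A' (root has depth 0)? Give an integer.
Path from root to A: B -> A
Depth = number of edges = 1

Answer: 1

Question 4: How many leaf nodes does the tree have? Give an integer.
Leaves (nodes with no children): D, F, G, J

Answer: 4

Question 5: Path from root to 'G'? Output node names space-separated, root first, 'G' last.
Answer: B E C G

Derivation:
Walk down from root: B -> E -> C -> G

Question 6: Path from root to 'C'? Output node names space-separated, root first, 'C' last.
Walk down from root: B -> E -> C

Answer: B E C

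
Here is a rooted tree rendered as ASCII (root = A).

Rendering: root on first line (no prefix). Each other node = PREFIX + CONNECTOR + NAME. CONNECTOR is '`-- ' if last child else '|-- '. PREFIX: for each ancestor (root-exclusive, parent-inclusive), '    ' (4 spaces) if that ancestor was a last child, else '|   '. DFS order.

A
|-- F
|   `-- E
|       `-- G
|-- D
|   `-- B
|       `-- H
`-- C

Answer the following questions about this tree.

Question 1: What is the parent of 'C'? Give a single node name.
Answer: A

Derivation:
Scan adjacency: C appears as child of A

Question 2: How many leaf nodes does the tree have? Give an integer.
Leaves (nodes with no children): C, G, H

Answer: 3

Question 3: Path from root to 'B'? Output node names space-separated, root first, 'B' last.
Answer: A D B

Derivation:
Walk down from root: A -> D -> B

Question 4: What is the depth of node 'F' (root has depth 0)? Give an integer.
Path from root to F: A -> F
Depth = number of edges = 1

Answer: 1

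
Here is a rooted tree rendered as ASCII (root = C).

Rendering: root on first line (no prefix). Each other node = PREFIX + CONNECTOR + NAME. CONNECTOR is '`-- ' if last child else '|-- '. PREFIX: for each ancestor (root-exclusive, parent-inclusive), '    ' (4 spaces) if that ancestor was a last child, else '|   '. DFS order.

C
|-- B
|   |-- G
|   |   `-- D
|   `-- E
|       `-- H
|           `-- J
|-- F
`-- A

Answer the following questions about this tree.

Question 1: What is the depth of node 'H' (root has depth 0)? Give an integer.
Answer: 3

Derivation:
Path from root to H: C -> B -> E -> H
Depth = number of edges = 3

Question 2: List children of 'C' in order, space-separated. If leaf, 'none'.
Answer: B F A

Derivation:
Node C's children (from adjacency): B, F, A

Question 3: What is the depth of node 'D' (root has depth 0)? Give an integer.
Path from root to D: C -> B -> G -> D
Depth = number of edges = 3

Answer: 3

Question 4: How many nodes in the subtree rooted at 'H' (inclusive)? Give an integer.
Answer: 2

Derivation:
Subtree rooted at H contains: H, J
Count = 2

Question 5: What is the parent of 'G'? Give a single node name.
Answer: B

Derivation:
Scan adjacency: G appears as child of B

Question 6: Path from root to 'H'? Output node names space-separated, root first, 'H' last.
Answer: C B E H

Derivation:
Walk down from root: C -> B -> E -> H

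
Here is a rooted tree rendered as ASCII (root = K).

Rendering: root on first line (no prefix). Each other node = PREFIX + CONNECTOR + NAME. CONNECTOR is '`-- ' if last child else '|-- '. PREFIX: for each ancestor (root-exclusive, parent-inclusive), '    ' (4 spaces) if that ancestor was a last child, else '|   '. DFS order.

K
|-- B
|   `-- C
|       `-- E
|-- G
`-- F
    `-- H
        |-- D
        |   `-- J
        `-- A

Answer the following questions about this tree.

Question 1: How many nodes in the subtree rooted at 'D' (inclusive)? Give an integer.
Subtree rooted at D contains: D, J
Count = 2

Answer: 2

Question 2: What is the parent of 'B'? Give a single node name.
Scan adjacency: B appears as child of K

Answer: K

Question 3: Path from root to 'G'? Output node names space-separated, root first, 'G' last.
Walk down from root: K -> G

Answer: K G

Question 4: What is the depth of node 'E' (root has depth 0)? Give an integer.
Answer: 3

Derivation:
Path from root to E: K -> B -> C -> E
Depth = number of edges = 3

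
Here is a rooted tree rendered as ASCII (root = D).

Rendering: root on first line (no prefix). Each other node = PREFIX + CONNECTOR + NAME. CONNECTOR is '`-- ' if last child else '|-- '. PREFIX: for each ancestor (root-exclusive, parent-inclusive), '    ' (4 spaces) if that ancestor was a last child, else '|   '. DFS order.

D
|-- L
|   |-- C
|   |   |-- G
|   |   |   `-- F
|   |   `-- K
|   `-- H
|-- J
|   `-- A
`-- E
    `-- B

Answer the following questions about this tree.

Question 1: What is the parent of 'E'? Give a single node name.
Answer: D

Derivation:
Scan adjacency: E appears as child of D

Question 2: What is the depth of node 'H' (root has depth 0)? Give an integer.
Answer: 2

Derivation:
Path from root to H: D -> L -> H
Depth = number of edges = 2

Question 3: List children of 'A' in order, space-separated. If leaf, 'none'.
Node A's children (from adjacency): (leaf)

Answer: none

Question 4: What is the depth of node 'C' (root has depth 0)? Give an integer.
Path from root to C: D -> L -> C
Depth = number of edges = 2

Answer: 2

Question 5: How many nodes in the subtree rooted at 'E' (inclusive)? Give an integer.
Subtree rooted at E contains: B, E
Count = 2

Answer: 2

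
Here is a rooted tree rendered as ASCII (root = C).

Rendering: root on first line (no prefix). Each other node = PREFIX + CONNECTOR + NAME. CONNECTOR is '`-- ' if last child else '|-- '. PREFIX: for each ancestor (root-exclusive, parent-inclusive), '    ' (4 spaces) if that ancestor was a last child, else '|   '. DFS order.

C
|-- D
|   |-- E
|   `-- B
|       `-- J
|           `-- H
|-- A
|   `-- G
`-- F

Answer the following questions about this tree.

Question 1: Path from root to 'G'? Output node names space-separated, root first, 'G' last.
Answer: C A G

Derivation:
Walk down from root: C -> A -> G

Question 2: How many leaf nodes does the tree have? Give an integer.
Answer: 4

Derivation:
Leaves (nodes with no children): E, F, G, H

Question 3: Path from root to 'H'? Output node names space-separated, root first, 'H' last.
Walk down from root: C -> D -> B -> J -> H

Answer: C D B J H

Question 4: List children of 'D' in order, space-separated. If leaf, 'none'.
Node D's children (from adjacency): E, B

Answer: E B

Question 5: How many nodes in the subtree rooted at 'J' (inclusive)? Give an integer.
Answer: 2

Derivation:
Subtree rooted at J contains: H, J
Count = 2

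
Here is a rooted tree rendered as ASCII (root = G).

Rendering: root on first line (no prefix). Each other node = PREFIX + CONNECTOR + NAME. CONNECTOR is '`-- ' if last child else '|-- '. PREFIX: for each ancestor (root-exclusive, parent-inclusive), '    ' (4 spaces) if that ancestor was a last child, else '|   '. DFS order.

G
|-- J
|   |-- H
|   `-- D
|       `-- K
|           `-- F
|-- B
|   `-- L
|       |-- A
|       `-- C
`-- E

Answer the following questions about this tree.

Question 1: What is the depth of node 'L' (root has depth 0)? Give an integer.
Path from root to L: G -> B -> L
Depth = number of edges = 2

Answer: 2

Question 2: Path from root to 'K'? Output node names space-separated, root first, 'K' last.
Answer: G J D K

Derivation:
Walk down from root: G -> J -> D -> K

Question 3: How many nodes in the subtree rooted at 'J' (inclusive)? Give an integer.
Answer: 5

Derivation:
Subtree rooted at J contains: D, F, H, J, K
Count = 5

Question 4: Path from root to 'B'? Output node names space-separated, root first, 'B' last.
Answer: G B

Derivation:
Walk down from root: G -> B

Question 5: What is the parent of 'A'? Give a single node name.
Answer: L

Derivation:
Scan adjacency: A appears as child of L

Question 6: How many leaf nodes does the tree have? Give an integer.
Leaves (nodes with no children): A, C, E, F, H

Answer: 5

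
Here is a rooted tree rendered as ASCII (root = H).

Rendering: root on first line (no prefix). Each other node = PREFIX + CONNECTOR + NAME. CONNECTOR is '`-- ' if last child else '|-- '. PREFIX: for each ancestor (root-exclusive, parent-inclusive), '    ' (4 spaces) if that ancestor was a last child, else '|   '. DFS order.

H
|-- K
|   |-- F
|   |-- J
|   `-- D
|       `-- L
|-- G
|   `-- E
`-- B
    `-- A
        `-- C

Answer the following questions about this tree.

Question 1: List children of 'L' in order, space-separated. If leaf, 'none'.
Node L's children (from adjacency): (leaf)

Answer: none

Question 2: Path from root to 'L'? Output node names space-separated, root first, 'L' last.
Answer: H K D L

Derivation:
Walk down from root: H -> K -> D -> L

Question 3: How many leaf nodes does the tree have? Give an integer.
Answer: 5

Derivation:
Leaves (nodes with no children): C, E, F, J, L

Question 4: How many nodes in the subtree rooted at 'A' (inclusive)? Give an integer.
Answer: 2

Derivation:
Subtree rooted at A contains: A, C
Count = 2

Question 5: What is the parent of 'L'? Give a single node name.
Scan adjacency: L appears as child of D

Answer: D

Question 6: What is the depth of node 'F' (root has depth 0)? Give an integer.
Path from root to F: H -> K -> F
Depth = number of edges = 2

Answer: 2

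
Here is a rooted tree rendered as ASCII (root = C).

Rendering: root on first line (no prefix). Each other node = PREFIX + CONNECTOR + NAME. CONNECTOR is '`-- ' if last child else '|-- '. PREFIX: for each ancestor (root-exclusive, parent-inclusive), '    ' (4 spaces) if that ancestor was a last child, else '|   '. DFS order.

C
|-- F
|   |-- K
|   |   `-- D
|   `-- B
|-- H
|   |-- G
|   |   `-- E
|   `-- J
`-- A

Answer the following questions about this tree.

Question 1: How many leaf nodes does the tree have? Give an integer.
Answer: 5

Derivation:
Leaves (nodes with no children): A, B, D, E, J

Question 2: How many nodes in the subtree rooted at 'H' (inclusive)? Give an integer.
Subtree rooted at H contains: E, G, H, J
Count = 4

Answer: 4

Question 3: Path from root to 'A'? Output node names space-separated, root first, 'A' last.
Answer: C A

Derivation:
Walk down from root: C -> A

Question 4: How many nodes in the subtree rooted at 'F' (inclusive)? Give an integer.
Subtree rooted at F contains: B, D, F, K
Count = 4

Answer: 4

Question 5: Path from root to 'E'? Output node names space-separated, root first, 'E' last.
Answer: C H G E

Derivation:
Walk down from root: C -> H -> G -> E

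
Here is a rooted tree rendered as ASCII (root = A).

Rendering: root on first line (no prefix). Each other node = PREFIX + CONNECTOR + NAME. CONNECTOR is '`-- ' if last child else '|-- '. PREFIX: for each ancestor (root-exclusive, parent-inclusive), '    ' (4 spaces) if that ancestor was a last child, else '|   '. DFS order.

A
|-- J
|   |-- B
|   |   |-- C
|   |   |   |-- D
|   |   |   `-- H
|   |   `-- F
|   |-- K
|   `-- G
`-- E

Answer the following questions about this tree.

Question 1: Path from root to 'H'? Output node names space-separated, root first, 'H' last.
Walk down from root: A -> J -> B -> C -> H

Answer: A J B C H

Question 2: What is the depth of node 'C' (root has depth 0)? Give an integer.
Answer: 3

Derivation:
Path from root to C: A -> J -> B -> C
Depth = number of edges = 3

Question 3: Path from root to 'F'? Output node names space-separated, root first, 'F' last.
Walk down from root: A -> J -> B -> F

Answer: A J B F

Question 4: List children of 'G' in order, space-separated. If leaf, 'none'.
Answer: none

Derivation:
Node G's children (from adjacency): (leaf)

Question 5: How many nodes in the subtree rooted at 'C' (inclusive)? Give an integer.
Subtree rooted at C contains: C, D, H
Count = 3

Answer: 3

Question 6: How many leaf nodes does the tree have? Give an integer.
Leaves (nodes with no children): D, E, F, G, H, K

Answer: 6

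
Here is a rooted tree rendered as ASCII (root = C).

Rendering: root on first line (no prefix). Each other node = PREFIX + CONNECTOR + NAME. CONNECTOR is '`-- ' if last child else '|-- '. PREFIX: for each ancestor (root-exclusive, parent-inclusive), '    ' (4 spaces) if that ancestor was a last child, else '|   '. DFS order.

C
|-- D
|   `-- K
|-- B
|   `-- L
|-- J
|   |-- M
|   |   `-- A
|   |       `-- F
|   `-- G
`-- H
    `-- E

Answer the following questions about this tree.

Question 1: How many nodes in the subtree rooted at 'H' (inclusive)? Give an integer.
Answer: 2

Derivation:
Subtree rooted at H contains: E, H
Count = 2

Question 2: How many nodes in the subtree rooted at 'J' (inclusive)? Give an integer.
Answer: 5

Derivation:
Subtree rooted at J contains: A, F, G, J, M
Count = 5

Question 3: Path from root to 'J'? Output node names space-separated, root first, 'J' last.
Walk down from root: C -> J

Answer: C J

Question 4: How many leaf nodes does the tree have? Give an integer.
Leaves (nodes with no children): E, F, G, K, L

Answer: 5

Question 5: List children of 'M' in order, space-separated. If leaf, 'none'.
Answer: A

Derivation:
Node M's children (from adjacency): A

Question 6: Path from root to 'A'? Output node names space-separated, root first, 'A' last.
Answer: C J M A

Derivation:
Walk down from root: C -> J -> M -> A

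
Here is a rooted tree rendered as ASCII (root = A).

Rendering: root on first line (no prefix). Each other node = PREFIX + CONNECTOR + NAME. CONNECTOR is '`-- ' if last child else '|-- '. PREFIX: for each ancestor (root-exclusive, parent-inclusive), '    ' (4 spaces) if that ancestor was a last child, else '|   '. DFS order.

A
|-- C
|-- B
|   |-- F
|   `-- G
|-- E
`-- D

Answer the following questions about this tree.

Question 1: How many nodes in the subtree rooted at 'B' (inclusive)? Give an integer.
Subtree rooted at B contains: B, F, G
Count = 3

Answer: 3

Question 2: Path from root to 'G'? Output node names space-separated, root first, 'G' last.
Walk down from root: A -> B -> G

Answer: A B G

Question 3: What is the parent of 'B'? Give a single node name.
Scan adjacency: B appears as child of A

Answer: A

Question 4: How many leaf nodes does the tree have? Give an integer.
Answer: 5

Derivation:
Leaves (nodes with no children): C, D, E, F, G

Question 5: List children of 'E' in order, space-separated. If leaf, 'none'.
Answer: none

Derivation:
Node E's children (from adjacency): (leaf)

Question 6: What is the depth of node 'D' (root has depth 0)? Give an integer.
Answer: 1

Derivation:
Path from root to D: A -> D
Depth = number of edges = 1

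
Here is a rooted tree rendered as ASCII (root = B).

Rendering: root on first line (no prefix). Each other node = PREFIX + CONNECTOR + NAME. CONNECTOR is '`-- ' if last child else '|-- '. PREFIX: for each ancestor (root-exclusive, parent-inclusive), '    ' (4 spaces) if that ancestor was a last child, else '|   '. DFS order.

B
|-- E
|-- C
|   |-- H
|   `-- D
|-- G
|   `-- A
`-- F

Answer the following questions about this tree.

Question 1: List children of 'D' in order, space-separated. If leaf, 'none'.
Answer: none

Derivation:
Node D's children (from adjacency): (leaf)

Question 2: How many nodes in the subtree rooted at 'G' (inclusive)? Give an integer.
Subtree rooted at G contains: A, G
Count = 2

Answer: 2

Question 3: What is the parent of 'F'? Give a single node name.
Answer: B

Derivation:
Scan adjacency: F appears as child of B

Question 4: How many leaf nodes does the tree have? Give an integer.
Answer: 5

Derivation:
Leaves (nodes with no children): A, D, E, F, H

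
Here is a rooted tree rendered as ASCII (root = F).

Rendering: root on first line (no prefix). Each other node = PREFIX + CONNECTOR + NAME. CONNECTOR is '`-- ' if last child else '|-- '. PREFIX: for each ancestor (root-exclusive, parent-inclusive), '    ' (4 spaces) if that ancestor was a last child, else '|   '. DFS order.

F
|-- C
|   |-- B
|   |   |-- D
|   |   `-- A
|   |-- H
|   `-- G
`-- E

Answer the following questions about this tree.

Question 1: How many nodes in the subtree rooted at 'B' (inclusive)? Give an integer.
Answer: 3

Derivation:
Subtree rooted at B contains: A, B, D
Count = 3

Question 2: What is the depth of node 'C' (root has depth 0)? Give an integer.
Path from root to C: F -> C
Depth = number of edges = 1

Answer: 1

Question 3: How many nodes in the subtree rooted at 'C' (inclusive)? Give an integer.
Answer: 6

Derivation:
Subtree rooted at C contains: A, B, C, D, G, H
Count = 6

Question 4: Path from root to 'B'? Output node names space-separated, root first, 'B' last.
Answer: F C B

Derivation:
Walk down from root: F -> C -> B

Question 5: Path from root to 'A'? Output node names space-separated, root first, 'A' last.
Walk down from root: F -> C -> B -> A

Answer: F C B A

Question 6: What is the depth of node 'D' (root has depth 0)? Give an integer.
Path from root to D: F -> C -> B -> D
Depth = number of edges = 3

Answer: 3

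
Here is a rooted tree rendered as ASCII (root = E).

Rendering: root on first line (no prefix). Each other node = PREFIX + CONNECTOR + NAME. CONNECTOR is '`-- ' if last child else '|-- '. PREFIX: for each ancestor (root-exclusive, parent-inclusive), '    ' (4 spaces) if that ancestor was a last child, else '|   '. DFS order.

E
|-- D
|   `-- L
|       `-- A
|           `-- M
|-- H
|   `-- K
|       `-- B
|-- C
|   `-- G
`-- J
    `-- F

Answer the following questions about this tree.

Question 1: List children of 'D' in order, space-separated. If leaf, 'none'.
Answer: L

Derivation:
Node D's children (from adjacency): L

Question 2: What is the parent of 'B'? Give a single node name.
Answer: K

Derivation:
Scan adjacency: B appears as child of K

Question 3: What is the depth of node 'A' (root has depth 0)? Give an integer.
Answer: 3

Derivation:
Path from root to A: E -> D -> L -> A
Depth = number of edges = 3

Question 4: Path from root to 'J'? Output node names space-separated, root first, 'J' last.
Answer: E J

Derivation:
Walk down from root: E -> J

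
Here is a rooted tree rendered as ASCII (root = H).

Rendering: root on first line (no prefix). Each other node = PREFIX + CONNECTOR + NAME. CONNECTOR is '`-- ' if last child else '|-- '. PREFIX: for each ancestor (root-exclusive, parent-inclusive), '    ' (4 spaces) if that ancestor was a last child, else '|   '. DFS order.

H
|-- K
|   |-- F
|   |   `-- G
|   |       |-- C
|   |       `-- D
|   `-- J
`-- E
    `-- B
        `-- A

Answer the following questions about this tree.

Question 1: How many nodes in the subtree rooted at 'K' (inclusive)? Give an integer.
Answer: 6

Derivation:
Subtree rooted at K contains: C, D, F, G, J, K
Count = 6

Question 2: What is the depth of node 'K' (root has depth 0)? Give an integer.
Answer: 1

Derivation:
Path from root to K: H -> K
Depth = number of edges = 1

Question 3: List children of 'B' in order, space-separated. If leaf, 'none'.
Node B's children (from adjacency): A

Answer: A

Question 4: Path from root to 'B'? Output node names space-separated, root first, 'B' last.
Answer: H E B

Derivation:
Walk down from root: H -> E -> B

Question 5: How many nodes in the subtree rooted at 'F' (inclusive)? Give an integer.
Subtree rooted at F contains: C, D, F, G
Count = 4

Answer: 4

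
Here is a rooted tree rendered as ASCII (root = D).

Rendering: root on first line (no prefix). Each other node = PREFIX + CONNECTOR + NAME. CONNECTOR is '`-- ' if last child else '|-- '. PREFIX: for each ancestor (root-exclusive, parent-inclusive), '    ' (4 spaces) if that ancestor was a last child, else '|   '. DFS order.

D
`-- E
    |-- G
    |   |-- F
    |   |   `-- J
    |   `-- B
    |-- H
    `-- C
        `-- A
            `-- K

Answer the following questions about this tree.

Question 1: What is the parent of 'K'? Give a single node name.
Answer: A

Derivation:
Scan adjacency: K appears as child of A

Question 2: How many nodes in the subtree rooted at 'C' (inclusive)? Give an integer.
Answer: 3

Derivation:
Subtree rooted at C contains: A, C, K
Count = 3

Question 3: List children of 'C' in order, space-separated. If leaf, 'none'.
Answer: A

Derivation:
Node C's children (from adjacency): A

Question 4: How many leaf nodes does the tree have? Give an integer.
Answer: 4

Derivation:
Leaves (nodes with no children): B, H, J, K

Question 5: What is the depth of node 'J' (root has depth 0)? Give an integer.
Answer: 4

Derivation:
Path from root to J: D -> E -> G -> F -> J
Depth = number of edges = 4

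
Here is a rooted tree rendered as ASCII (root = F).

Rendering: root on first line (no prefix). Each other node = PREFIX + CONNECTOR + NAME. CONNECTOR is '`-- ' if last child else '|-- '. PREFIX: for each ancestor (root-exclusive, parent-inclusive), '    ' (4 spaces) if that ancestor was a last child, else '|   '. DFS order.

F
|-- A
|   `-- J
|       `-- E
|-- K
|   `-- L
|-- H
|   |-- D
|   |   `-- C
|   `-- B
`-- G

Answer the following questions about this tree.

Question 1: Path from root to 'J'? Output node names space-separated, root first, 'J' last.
Walk down from root: F -> A -> J

Answer: F A J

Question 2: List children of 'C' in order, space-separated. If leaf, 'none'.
Answer: none

Derivation:
Node C's children (from adjacency): (leaf)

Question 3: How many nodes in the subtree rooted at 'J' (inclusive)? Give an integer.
Subtree rooted at J contains: E, J
Count = 2

Answer: 2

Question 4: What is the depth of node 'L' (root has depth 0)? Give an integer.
Path from root to L: F -> K -> L
Depth = number of edges = 2

Answer: 2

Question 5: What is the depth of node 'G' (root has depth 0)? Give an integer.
Path from root to G: F -> G
Depth = number of edges = 1

Answer: 1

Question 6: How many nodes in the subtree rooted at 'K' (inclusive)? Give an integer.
Subtree rooted at K contains: K, L
Count = 2

Answer: 2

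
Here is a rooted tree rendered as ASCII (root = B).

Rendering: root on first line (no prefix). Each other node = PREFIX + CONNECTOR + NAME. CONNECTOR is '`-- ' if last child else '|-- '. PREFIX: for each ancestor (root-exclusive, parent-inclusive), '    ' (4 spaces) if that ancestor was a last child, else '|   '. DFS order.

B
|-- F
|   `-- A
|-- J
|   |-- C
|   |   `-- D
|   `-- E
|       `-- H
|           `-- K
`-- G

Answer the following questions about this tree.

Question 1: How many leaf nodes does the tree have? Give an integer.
Answer: 4

Derivation:
Leaves (nodes with no children): A, D, G, K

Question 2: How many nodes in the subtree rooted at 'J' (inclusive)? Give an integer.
Answer: 6

Derivation:
Subtree rooted at J contains: C, D, E, H, J, K
Count = 6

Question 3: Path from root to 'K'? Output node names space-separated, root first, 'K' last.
Answer: B J E H K

Derivation:
Walk down from root: B -> J -> E -> H -> K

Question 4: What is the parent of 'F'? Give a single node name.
Scan adjacency: F appears as child of B

Answer: B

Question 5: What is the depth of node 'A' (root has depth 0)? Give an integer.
Answer: 2

Derivation:
Path from root to A: B -> F -> A
Depth = number of edges = 2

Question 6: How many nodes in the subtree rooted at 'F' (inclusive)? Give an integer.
Subtree rooted at F contains: A, F
Count = 2

Answer: 2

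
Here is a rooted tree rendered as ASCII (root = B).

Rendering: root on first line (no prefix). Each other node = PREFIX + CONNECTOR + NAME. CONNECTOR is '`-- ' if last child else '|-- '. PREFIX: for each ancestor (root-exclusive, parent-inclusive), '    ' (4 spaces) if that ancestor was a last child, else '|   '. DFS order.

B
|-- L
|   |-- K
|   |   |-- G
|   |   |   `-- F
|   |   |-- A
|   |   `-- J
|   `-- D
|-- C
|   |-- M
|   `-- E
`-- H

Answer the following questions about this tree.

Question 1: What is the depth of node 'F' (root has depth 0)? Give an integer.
Path from root to F: B -> L -> K -> G -> F
Depth = number of edges = 4

Answer: 4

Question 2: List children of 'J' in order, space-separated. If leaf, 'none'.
Answer: none

Derivation:
Node J's children (from adjacency): (leaf)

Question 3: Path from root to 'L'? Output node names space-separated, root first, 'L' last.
Answer: B L

Derivation:
Walk down from root: B -> L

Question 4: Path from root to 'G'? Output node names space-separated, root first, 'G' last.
Answer: B L K G

Derivation:
Walk down from root: B -> L -> K -> G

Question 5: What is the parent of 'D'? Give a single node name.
Scan adjacency: D appears as child of L

Answer: L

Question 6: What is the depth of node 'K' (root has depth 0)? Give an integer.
Path from root to K: B -> L -> K
Depth = number of edges = 2

Answer: 2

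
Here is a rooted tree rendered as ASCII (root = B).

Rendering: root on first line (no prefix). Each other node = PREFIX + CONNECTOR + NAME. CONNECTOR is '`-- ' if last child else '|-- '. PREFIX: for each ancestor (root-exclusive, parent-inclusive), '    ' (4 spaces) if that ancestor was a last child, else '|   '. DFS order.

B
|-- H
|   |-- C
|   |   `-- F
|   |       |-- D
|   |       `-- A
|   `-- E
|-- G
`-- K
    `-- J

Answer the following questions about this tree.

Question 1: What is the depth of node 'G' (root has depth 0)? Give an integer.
Answer: 1

Derivation:
Path from root to G: B -> G
Depth = number of edges = 1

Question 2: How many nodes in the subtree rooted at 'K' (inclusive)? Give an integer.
Answer: 2

Derivation:
Subtree rooted at K contains: J, K
Count = 2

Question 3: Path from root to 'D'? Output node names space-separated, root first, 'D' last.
Answer: B H C F D

Derivation:
Walk down from root: B -> H -> C -> F -> D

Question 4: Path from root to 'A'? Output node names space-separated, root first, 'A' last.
Walk down from root: B -> H -> C -> F -> A

Answer: B H C F A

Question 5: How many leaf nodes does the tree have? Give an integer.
Answer: 5

Derivation:
Leaves (nodes with no children): A, D, E, G, J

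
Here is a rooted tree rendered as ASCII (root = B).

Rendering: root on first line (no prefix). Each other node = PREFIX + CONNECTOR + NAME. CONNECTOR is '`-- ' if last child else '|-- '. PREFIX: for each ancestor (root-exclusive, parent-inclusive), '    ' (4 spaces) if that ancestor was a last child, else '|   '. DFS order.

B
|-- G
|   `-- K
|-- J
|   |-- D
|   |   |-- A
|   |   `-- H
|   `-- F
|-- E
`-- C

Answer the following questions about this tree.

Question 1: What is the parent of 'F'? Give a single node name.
Scan adjacency: F appears as child of J

Answer: J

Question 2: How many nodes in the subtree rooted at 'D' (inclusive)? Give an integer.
Subtree rooted at D contains: A, D, H
Count = 3

Answer: 3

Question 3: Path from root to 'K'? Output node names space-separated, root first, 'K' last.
Answer: B G K

Derivation:
Walk down from root: B -> G -> K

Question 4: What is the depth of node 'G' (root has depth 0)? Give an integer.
Path from root to G: B -> G
Depth = number of edges = 1

Answer: 1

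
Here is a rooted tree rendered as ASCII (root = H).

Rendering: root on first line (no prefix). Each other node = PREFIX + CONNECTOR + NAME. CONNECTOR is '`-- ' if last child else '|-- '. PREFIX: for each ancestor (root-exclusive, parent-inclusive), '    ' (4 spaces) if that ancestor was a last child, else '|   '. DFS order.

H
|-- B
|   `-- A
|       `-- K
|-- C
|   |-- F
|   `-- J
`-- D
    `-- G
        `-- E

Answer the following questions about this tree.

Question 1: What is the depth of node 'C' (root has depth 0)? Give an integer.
Path from root to C: H -> C
Depth = number of edges = 1

Answer: 1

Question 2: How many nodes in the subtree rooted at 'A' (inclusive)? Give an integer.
Answer: 2

Derivation:
Subtree rooted at A contains: A, K
Count = 2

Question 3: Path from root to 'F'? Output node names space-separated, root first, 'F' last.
Answer: H C F

Derivation:
Walk down from root: H -> C -> F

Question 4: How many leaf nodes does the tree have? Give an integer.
Answer: 4

Derivation:
Leaves (nodes with no children): E, F, J, K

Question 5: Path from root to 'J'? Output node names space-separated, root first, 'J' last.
Answer: H C J

Derivation:
Walk down from root: H -> C -> J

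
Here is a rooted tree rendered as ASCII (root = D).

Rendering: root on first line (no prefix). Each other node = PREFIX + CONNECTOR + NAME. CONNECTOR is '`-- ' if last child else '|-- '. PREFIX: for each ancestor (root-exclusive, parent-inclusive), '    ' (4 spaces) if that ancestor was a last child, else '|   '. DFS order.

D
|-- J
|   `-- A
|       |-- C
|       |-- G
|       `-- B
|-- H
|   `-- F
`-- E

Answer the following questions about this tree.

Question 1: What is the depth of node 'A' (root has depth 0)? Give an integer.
Answer: 2

Derivation:
Path from root to A: D -> J -> A
Depth = number of edges = 2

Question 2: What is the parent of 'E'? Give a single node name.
Answer: D

Derivation:
Scan adjacency: E appears as child of D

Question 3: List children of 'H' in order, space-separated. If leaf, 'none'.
Node H's children (from adjacency): F

Answer: F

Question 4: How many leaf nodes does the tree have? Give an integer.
Answer: 5

Derivation:
Leaves (nodes with no children): B, C, E, F, G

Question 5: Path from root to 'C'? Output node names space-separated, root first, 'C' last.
Answer: D J A C

Derivation:
Walk down from root: D -> J -> A -> C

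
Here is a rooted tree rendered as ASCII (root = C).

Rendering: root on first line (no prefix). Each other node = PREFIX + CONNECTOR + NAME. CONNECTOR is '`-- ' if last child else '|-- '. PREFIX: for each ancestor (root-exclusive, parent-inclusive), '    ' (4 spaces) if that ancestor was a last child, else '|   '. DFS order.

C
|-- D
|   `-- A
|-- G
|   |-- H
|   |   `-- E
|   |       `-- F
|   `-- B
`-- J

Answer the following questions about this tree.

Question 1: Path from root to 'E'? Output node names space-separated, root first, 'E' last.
Walk down from root: C -> G -> H -> E

Answer: C G H E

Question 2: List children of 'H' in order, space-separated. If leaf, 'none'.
Answer: E

Derivation:
Node H's children (from adjacency): E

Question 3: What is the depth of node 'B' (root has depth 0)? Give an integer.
Answer: 2

Derivation:
Path from root to B: C -> G -> B
Depth = number of edges = 2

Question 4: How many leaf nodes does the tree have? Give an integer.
Leaves (nodes with no children): A, B, F, J

Answer: 4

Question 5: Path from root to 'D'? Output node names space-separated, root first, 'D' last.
Answer: C D

Derivation:
Walk down from root: C -> D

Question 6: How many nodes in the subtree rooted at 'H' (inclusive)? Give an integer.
Answer: 3

Derivation:
Subtree rooted at H contains: E, F, H
Count = 3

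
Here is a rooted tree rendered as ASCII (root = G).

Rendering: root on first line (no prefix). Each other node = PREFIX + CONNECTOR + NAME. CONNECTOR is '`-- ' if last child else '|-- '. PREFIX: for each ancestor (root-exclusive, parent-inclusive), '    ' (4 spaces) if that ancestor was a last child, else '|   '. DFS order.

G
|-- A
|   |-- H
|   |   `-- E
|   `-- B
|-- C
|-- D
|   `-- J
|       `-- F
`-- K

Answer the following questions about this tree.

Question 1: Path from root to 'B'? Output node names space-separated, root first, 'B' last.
Answer: G A B

Derivation:
Walk down from root: G -> A -> B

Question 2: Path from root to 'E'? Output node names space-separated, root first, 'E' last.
Walk down from root: G -> A -> H -> E

Answer: G A H E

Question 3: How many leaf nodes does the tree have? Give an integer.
Leaves (nodes with no children): B, C, E, F, K

Answer: 5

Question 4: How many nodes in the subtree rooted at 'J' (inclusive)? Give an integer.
Subtree rooted at J contains: F, J
Count = 2

Answer: 2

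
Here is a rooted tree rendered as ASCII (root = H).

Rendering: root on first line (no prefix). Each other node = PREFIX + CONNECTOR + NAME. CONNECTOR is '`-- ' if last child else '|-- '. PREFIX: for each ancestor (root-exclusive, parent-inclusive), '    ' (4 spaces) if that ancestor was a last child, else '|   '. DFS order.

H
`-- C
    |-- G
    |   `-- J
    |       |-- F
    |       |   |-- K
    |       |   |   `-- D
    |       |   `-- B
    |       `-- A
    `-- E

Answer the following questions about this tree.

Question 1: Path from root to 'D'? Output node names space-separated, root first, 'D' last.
Answer: H C G J F K D

Derivation:
Walk down from root: H -> C -> G -> J -> F -> K -> D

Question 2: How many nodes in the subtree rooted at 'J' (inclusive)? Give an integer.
Answer: 6

Derivation:
Subtree rooted at J contains: A, B, D, F, J, K
Count = 6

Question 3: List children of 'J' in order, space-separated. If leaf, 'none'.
Answer: F A

Derivation:
Node J's children (from adjacency): F, A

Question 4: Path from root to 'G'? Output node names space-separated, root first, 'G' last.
Walk down from root: H -> C -> G

Answer: H C G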